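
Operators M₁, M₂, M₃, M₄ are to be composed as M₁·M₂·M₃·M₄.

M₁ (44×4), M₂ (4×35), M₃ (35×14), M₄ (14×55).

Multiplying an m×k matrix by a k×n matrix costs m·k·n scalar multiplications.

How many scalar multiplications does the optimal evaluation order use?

Adjacent pairs: M₁M₂ = 44·4·35 = 6160; M₂M₃ = 4·35·14 = 1960; M₃M₄ = 35·14·55 = 26950.
Length 3: M₁..M₃: k=1: 0+1960+44·4·14=4424; k=2: 6160+0+44·35·14=27720 → min 4424 | M₂..M₄: k=2: 0+26950+4·35·55=34650; k=3: 1960+0+4·14·55=5040 → min 5040.
Length 4: M₁..M₄: k=1: 0+5040+44·4·55=14720; k=2: 6160+26950+44·35·55=117810; k=3: 4424+0+44·14·55=38304 → min 14720.
Optimal order: (M₁·((M₂·M₃)·M₄)) with cost 14720.

14720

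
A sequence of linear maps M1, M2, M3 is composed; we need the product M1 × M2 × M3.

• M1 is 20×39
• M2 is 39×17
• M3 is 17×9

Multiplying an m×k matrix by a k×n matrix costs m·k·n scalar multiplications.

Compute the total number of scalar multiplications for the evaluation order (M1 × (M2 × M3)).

12987

(M2 × M3): 39×17 by 17×9 → 39×9, cost 39·17·9 = 5967
(M1 × (M2 × M3)): 20×39 by 39×9 → 20×9, cost 20·39·9 = 7020; cumulative 12987
Total: 12987 scalar multiplications.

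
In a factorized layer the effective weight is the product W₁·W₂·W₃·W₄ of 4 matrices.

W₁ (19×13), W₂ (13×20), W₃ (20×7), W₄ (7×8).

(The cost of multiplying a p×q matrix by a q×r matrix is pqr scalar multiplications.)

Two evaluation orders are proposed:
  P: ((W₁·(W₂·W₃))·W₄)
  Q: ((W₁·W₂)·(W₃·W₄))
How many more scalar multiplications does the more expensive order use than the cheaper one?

Order P = ((W₁·(W₂·W₃))·W₄): (W₂·W₃): 13×20 by 20×7 → 13×7, cost 13·20·7 = 1820; (W₁·(W₂·W₃)): 19×13 by 13×7 → 19×7, cost 19·13·7 = 1729; cumulative 3549; ((W₁·(W₂·W₃))·W₄): 19×7 by 7×8 → 19×8, cost 19·7·8 = 1064; cumulative 4613. Total 4613.
Order Q = ((W₁·W₂)·(W₃·W₄)): (W₁·W₂): 19×13 by 13×20 → 19×20, cost 19·13·20 = 4940; (W₃·W₄): 20×7 by 7×8 → 20×8, cost 20·7·8 = 1120; ((W₁·W₂)·(W₃·W₄)): 19×20 by 20×8 → 19×8, cost 19·20·8 = 3040; cumulative 9100. Total 9100.
Difference: |4613 − 9100| = 4487.

4487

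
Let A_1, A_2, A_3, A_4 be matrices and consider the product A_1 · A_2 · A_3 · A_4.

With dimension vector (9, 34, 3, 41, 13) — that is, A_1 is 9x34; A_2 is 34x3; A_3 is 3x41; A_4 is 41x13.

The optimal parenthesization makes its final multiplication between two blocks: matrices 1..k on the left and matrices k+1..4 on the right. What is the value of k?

2

Adjacent pairs: A_1A_2 = 9·34·3 = 918; A_2A_3 = 34·3·41 = 4182; A_3A_4 = 3·41·13 = 1599.
Length 3: A_1..A_3: k=1: 0+4182+9·34·41=16728; k=2: 918+0+9·3·41=2025 → min 2025 | A_2..A_4: k=2: 0+1599+34·3·13=2925; k=3: 4182+0+34·41·13=22304 → min 2925.
Top-level splits: k=1: (A_1..A_1)·(A_2..A_4) → 0+2925+9·34·13 = 6903; k=2: (A_1..A_2)·(A_3..A_4) → 918+1599+9·3·13 = 2868; k=3: (A_1..A_3)·(A_4..A_4) → 2025+0+9·41·13 = 6822.
Best split is after A_2, i.e. k = 2.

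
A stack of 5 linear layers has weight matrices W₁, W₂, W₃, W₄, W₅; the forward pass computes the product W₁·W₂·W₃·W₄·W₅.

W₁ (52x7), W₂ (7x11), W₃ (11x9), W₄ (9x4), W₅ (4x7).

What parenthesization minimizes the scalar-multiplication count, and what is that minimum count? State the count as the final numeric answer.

3448

Adjacent pairs: W₁W₂ = 52·7·11 = 4004; W₂W₃ = 7·11·9 = 693; W₃W₄ = 11·9·4 = 396; W₄W₅ = 9·4·7 = 252.
Length 3: W₁..W₃: k=1: 0+693+52·7·9=3969; k=2: 4004+0+52·11·9=9152 → min 3969 | W₂..W₄: k=2: 0+396+7·11·4=704; k=3: 693+0+7·9·4=945 → min 704 | W₃..W₅: k=3: 0+252+11·9·7=945; k=4: 396+0+11·4·7=704 → min 704.
Length 4: W₁..W₄: k=1: 0+704+52·7·4=2160; k=2: 4004+396+52·11·4=6688; k=3: 3969+0+52·9·4=5841 → min 2160 | W₂..W₅: k=2: 0+704+7·11·7=1243; k=3: 693+252+7·9·7=1386; k=4: 704+0+7·4·7=900 → min 900.
Length 5: W₁..W₅: k=1: 0+900+52·7·7=3448; k=2: 4004+704+52·11·7=8712; k=3: 3969+252+52·9·7=7497; k=4: 2160+0+52·4·7=3616 → min 3448.
Optimal parenthesization: (W₁·((W₂·(W₃·W₄))·W₅)) with cost 3448.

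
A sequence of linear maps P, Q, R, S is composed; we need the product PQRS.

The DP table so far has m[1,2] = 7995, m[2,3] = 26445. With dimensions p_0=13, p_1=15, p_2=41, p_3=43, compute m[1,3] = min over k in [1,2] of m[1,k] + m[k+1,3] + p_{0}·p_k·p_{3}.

m[1,3] = min over k∈[1,2] of m[1,k]+m[k+1,3]+p_{0}·p_k·p_{3}.
k=1: 0 + 26445 + 13·15·43 = 34830; k=2: 7995 + 0 + 13·41·43 = 30914.
Minimum: 30914 at k=2.

30914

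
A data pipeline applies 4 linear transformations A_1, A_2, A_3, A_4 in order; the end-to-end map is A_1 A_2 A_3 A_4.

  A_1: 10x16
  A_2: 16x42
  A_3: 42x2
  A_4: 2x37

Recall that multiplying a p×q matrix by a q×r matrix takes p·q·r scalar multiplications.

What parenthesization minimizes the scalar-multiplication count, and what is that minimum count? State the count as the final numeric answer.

2404

Adjacent pairs: A_1A_2 = 10·16·42 = 6720; A_2A_3 = 16·42·2 = 1344; A_3A_4 = 42·2·37 = 3108.
Length 3: A_1..A_3: k=1: 0+1344+10·16·2=1664; k=2: 6720+0+10·42·2=7560 → min 1664 | A_2..A_4: k=2: 0+3108+16·42·37=27972; k=3: 1344+0+16·2·37=2528 → min 2528.
Length 4: A_1..A_4: k=1: 0+2528+10·16·37=8448; k=2: 6720+3108+10·42·37=25368; k=3: 1664+0+10·2·37=2404 → min 2404.
Optimal parenthesization: ((A_1 (A_2 A_3)) A_4) with cost 2404.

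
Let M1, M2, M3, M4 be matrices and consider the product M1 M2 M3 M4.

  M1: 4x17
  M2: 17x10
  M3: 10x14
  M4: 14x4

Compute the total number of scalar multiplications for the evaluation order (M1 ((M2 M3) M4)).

(M2 M3): 17×10 by 10×14 → 17×14, cost 17·10·14 = 2380
((M2 M3) M4): 17×14 by 14×4 → 17×4, cost 17·14·4 = 952; cumulative 3332
(M1 ((M2 M3) M4)): 4×17 by 17×4 → 4×4, cost 4·17·4 = 272; cumulative 3604
Total: 3604 scalar multiplications.

3604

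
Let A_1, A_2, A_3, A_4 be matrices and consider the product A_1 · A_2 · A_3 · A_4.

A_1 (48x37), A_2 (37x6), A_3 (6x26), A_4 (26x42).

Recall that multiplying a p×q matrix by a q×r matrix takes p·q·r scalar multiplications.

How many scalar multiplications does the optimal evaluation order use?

Adjacent pairs: A_1A_2 = 48·37·6 = 10656; A_2A_3 = 37·6·26 = 5772; A_3A_4 = 6·26·42 = 6552.
Length 3: A_1..A_3: k=1: 0+5772+48·37·26=51948; k=2: 10656+0+48·6·26=18144 → min 18144 | A_2..A_4: k=2: 0+6552+37·6·42=15876; k=3: 5772+0+37·26·42=46176 → min 15876.
Length 4: A_1..A_4: k=1: 0+15876+48·37·42=90468; k=2: 10656+6552+48·6·42=29304; k=3: 18144+0+48·26·42=70560 → min 29304.
Optimal order: ((A_1 · A_2) · (A_3 · A_4)) with cost 29304.

29304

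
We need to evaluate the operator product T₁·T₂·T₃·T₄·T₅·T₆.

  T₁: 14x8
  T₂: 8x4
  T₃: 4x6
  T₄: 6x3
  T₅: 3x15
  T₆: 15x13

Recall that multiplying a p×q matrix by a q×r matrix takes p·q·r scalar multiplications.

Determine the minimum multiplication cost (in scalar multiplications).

1635

Adjacent pairs: T₁T₂ = 14·8·4 = 448; T₂T₃ = 8·4·6 = 192; T₃T₄ = 4·6·3 = 72; T₄T₅ = 6·3·15 = 270; T₅T₆ = 3·15·13 = 585.
Length 3: T₁..T₃: k=1: 0+192+14·8·6=864; k=2: 448+0+14·4·6=784 → min 784 | T₂..T₄: k=2: 0+72+8·4·3=168; k=3: 192+0+8·6·3=336 → min 168 | T₃..T₅: k=3: 0+270+4·6·15=630; k=4: 72+0+4·3·15=252 → min 252 | T₄..T₆: k=4: 0+585+6·3·13=819; k=5: 270+0+6·15·13=1440 → min 819.
Length 4: T₁..T₄: k=1: 0+168+14·8·3=504; k=2: 448+72+14·4·3=688; k=3: 784+0+14·6·3=1036 → min 504 | T₂..T₅: k=2: 0+252+8·4·15=732; k=3: 192+270+8·6·15=1182; k=4: 168+0+8·3·15=528 → min 528 | T₃..T₆: k=3: 0+819+4·6·13=1131; k=4: 72+585+4·3·13=813; k=5: 252+0+4·15·13=1032 → min 813.
Length 5: T₁..T₅: k=1: 0+528+14·8·15=2208; k=2: 448+252+14·4·15=1540; k=3: 784+270+14·6·15=2314; k=4: 504+0+14·3·15=1134 → min 1134 | T₂..T₆: k=2: 0+813+8·4·13=1229; k=3: 192+819+8·6·13=1635; k=4: 168+585+8·3·13=1065; k=5: 528+0+8·15·13=2088 → min 1065.
Length 6: T₁..T₆: k=1: 0+1065+14·8·13=2521; k=2: 448+813+14·4·13=1989; k=3: 784+819+14·6·13=2695; k=4: 504+585+14·3·13=1635; k=5: 1134+0+14·15·13=3864 → min 1635.
Optimal order: ((T₁·(T₂·(T₃·T₄)))·(T₅·T₆)) with cost 1635.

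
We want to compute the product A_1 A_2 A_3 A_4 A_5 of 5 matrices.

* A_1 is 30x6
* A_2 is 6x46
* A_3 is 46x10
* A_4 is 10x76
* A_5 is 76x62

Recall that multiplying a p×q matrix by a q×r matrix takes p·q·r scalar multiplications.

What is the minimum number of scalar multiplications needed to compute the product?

Adjacent pairs: A_1A_2 = 30·6·46 = 8280; A_2A_3 = 6·46·10 = 2760; A_3A_4 = 46·10·76 = 34960; A_4A_5 = 10·76·62 = 47120.
Length 3: A_1..A_3: k=1: 0+2760+30·6·10=4560; k=2: 8280+0+30·46·10=22080 → min 4560 | A_2..A_4: k=2: 0+34960+6·46·76=55936; k=3: 2760+0+6·10·76=7320 → min 7320 | A_3..A_5: k=3: 0+47120+46·10·62=75640; k=4: 34960+0+46·76·62=251712 → min 75640.
Length 4: A_1..A_4: k=1: 0+7320+30·6·76=21000; k=2: 8280+34960+30·46·76=148120; k=3: 4560+0+30·10·76=27360 → min 21000 | A_2..A_5: k=2: 0+75640+6·46·62=92752; k=3: 2760+47120+6·10·62=53600; k=4: 7320+0+6·76·62=35592 → min 35592.
Length 5: A_1..A_5: k=1: 0+35592+30·6·62=46752; k=2: 8280+75640+30·46·62=169480; k=3: 4560+47120+30·10·62=70280; k=4: 21000+0+30·76·62=162360 → min 46752.
Optimal order: (A_1 (((A_2 A_3) A_4) A_5)) with cost 46752.

46752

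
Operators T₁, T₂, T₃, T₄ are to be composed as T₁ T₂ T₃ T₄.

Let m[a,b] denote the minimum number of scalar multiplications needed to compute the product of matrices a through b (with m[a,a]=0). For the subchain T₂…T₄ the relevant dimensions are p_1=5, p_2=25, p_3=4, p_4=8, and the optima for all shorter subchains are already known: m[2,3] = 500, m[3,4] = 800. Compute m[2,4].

m[2,4] = min over k∈[2,3] of m[2,k]+m[k+1,4]+p_{1}·p_k·p_{4}.
k=2: 0 + 800 + 5·25·8 = 1800; k=3: 500 + 0 + 5·4·8 = 660.
Minimum: 660 at k=3.

660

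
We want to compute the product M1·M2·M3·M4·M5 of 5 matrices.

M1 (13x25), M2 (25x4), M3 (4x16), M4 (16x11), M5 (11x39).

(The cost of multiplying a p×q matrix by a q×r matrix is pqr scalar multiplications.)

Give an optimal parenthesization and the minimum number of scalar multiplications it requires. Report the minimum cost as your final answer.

Adjacent pairs: M1M2 = 13·25·4 = 1300; M2M3 = 25·4·16 = 1600; M3M4 = 4·16·11 = 704; M4M5 = 16·11·39 = 6864.
Length 3: M1..M3: k=1: 0+1600+13·25·16=6800; k=2: 1300+0+13·4·16=2132 → min 2132 | M2..M4: k=2: 0+704+25·4·11=1804; k=3: 1600+0+25·16·11=6000 → min 1804 | M3..M5: k=3: 0+6864+4·16·39=9360; k=4: 704+0+4·11·39=2420 → min 2420.
Length 4: M1..M4: k=1: 0+1804+13·25·11=5379; k=2: 1300+704+13·4·11=2576; k=3: 2132+0+13·16·11=4420 → min 2576 | M2..M5: k=2: 0+2420+25·4·39=6320; k=3: 1600+6864+25·16·39=24064; k=4: 1804+0+25·11·39=12529 → min 6320.
Length 5: M1..M5: k=1: 0+6320+13·25·39=18995; k=2: 1300+2420+13·4·39=5748; k=3: 2132+6864+13·16·39=17108; k=4: 2576+0+13·11·39=8153 → min 5748.
Optimal parenthesization: ((M1·M2)·((M3·M4)·M5)) with cost 5748.

5748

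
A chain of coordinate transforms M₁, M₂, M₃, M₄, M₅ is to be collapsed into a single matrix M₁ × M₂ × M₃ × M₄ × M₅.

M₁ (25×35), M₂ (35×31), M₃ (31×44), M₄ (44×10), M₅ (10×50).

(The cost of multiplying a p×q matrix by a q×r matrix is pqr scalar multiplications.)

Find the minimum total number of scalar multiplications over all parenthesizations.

45740

Adjacent pairs: M₁M₂ = 25·35·31 = 27125; M₂M₃ = 35·31·44 = 47740; M₃M₄ = 31·44·10 = 13640; M₄M₅ = 44·10·50 = 22000.
Length 3: M₁..M₃: k=1: 0+47740+25·35·44=86240; k=2: 27125+0+25·31·44=61225 → min 61225 | M₂..M₄: k=2: 0+13640+35·31·10=24490; k=3: 47740+0+35·44·10=63140 → min 24490 | M₃..M₅: k=3: 0+22000+31·44·50=90200; k=4: 13640+0+31·10·50=29140 → min 29140.
Length 4: M₁..M₄: k=1: 0+24490+25·35·10=33240; k=2: 27125+13640+25·31·10=48515; k=3: 61225+0+25·44·10=72225 → min 33240 | M₂..M₅: k=2: 0+29140+35·31·50=83390; k=3: 47740+22000+35·44·50=146740; k=4: 24490+0+35·10·50=41990 → min 41990.
Length 5: M₁..M₅: k=1: 0+41990+25·35·50=85740; k=2: 27125+29140+25·31·50=95015; k=3: 61225+22000+25·44·50=138225; k=4: 33240+0+25·10·50=45740 → min 45740.
Optimal order: ((M₁ × (M₂ × (M₃ × M₄))) × M₅) with cost 45740.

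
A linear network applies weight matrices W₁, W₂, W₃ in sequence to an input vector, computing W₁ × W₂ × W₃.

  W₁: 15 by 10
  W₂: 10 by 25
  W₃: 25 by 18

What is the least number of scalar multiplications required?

7200

Order (W₁ × (W₂ × W₃)): (W₂ × W₃): 10×25 by 25×18 → 10×18, cost 10·25·18 = 4500; (W₁ × (W₂ × W₃)): 15×10 by 10×18 → 15×18, cost 15·10·18 = 2700; cumulative 7200. Total 7200.
Order ((W₁ × W₂) × W₃): (W₁ × W₂): 15×10 by 10×25 → 15×25, cost 15·10·25 = 3750; ((W₁ × W₂) × W₃): 15×25 by 25×18 → 15×18, cost 15·25·18 = 6750; cumulative 10500. Total 10500.
Minimum: 7200.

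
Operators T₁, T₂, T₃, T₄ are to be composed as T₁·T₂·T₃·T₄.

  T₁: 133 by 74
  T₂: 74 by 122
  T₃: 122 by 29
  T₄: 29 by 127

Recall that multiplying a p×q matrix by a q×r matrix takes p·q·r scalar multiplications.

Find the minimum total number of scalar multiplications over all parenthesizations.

1037069

Adjacent pairs: T₁T₂ = 133·74·122 = 1200724; T₂T₃ = 74·122·29 = 261812; T₃T₄ = 122·29·127 = 449326.
Length 3: T₁..T₃: k=1: 0+261812+133·74·29=547230; k=2: 1200724+0+133·122·29=1671278 → min 547230 | T₂..T₄: k=2: 0+449326+74·122·127=1595882; k=3: 261812+0+74·29·127=534354 → min 534354.
Length 4: T₁..T₄: k=1: 0+534354+133·74·127=1784288; k=2: 1200724+449326+133·122·127=3710752; k=3: 547230+0+133·29·127=1037069 → min 1037069.
Optimal order: ((T₁·(T₂·T₃))·T₄) with cost 1037069.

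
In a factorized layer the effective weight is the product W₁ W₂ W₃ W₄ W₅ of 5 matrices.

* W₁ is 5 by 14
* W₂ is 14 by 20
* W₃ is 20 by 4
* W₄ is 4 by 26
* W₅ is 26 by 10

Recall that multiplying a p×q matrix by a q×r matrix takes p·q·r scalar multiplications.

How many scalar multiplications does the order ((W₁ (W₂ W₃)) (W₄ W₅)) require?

2640

(W₂ W₃): 14×20 by 20×4 → 14×4, cost 14·20·4 = 1120
(W₁ (W₂ W₃)): 5×14 by 14×4 → 5×4, cost 5·14·4 = 280; cumulative 1400
(W₄ W₅): 4×26 by 26×10 → 4×10, cost 4·26·10 = 1040
((W₁ (W₂ W₃)) (W₄ W₅)): 5×4 by 4×10 → 5×10, cost 5·4·10 = 200; cumulative 2640
Total: 2640 scalar multiplications.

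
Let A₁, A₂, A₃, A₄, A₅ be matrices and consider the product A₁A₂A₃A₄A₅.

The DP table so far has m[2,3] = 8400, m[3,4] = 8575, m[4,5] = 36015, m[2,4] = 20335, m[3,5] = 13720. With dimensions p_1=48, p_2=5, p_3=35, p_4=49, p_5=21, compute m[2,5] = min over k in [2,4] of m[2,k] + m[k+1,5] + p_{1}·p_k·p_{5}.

m[2,5] = min over k∈[2,4] of m[2,k]+m[k+1,5]+p_{1}·p_k·p_{5}.
k=2: 0 + 13720 + 48·5·21 = 18760; k=3: 8400 + 36015 + 48·35·21 = 79695; k=4: 20335 + 0 + 48·49·21 = 69727.
Minimum: 18760 at k=2.

18760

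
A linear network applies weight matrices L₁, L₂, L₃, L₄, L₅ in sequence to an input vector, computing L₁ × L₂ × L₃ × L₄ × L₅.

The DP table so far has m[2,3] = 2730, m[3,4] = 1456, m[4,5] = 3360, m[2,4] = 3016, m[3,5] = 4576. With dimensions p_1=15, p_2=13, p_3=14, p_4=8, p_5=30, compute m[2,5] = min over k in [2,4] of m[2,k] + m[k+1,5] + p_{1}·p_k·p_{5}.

6616

m[2,5] = min over k∈[2,4] of m[2,k]+m[k+1,5]+p_{1}·p_k·p_{5}.
k=2: 0 + 4576 + 15·13·30 = 10426; k=3: 2730 + 3360 + 15·14·30 = 12390; k=4: 3016 + 0 + 15·8·30 = 6616.
Minimum: 6616 at k=4.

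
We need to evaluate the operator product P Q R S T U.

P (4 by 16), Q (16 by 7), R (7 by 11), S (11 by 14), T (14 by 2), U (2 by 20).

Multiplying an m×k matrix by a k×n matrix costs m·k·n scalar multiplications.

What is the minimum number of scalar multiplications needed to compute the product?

Adjacent pairs: PQ = 4·16·7 = 448; QR = 16·7·11 = 1232; RS = 7·11·14 = 1078; ST = 11·14·2 = 308; TU = 14·2·20 = 560.
Length 3: P..R: k=1: 0+1232+4·16·11=1936; k=2: 448+0+4·7·11=756 → min 756 | Q..S: k=2: 0+1078+16·7·14=2646; k=3: 1232+0+16·11·14=3696 → min 2646 | R..T: k=3: 0+308+7·11·2=462; k=4: 1078+0+7·14·2=1274 → min 462 | S..U: k=4: 0+560+11·14·20=3640; k=5: 308+0+11·2·20=748 → min 748.
Length 4: P..S: k=1: 0+2646+4·16·14=3542; k=2: 448+1078+4·7·14=1918; k=3: 756+0+4·11·14=1372 → min 1372 | Q..T: k=2: 0+462+16·7·2=686; k=3: 1232+308+16·11·2=1892; k=4: 2646+0+16·14·2=3094 → min 686 | R..U: k=3: 0+748+7·11·20=2288; k=4: 1078+560+7·14·20=3598; k=5: 462+0+7·2·20=742 → min 742.
Length 5: P..T: k=1: 0+686+4·16·2=814; k=2: 448+462+4·7·2=966; k=3: 756+308+4·11·2=1152; k=4: 1372+0+4·14·2=1484 → min 814 | Q..U: k=2: 0+742+16·7·20=2982; k=3: 1232+748+16·11·20=5500; k=4: 2646+560+16·14·20=7686; k=5: 686+0+16·2·20=1326 → min 1326.
Length 6: P..U: k=1: 0+1326+4·16·20=2606; k=2: 448+742+4·7·20=1750; k=3: 756+748+4·11·20=2384; k=4: 1372+560+4·14·20=3052; k=5: 814+0+4·2·20=974 → min 974.
Optimal order: ((P (Q (R (S T)))) U) with cost 974.

974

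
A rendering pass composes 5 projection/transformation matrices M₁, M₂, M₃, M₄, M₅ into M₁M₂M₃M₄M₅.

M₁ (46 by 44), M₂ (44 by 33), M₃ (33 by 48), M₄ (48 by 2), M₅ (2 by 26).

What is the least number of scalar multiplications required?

Adjacent pairs: M₁M₂ = 46·44·33 = 66792; M₂M₃ = 44·33·48 = 69696; M₃M₄ = 33·48·2 = 3168; M₄M₅ = 48·2·26 = 2496.
Length 3: M₁..M₃: k=1: 0+69696+46·44·48=166848; k=2: 66792+0+46·33·48=139656 → min 139656 | M₂..M₄: k=2: 0+3168+44·33·2=6072; k=3: 69696+0+44·48·2=73920 → min 6072 | M₃..M₅: k=3: 0+2496+33·48·26=43680; k=4: 3168+0+33·2·26=4884 → min 4884.
Length 4: M₁..M₄: k=1: 0+6072+46·44·2=10120; k=2: 66792+3168+46·33·2=72996; k=3: 139656+0+46·48·2=144072 → min 10120 | M₂..M₅: k=2: 0+4884+44·33·26=42636; k=3: 69696+2496+44·48·26=127104; k=4: 6072+0+44·2·26=8360 → min 8360.
Length 5: M₁..M₅: k=1: 0+8360+46·44·26=60984; k=2: 66792+4884+46·33·26=111144; k=3: 139656+2496+46·48·26=199560; k=4: 10120+0+46·2·26=12512 → min 12512.
Optimal order: ((M₁(M₂(M₃M₄)))M₅) with cost 12512.

12512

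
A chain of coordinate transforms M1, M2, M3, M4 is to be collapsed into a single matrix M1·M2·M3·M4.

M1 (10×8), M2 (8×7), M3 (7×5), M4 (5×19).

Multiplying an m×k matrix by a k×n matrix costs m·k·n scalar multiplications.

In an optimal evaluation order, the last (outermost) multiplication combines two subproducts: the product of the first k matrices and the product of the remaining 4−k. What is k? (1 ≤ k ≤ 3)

Adjacent pairs: M1M2 = 10·8·7 = 560; M2M3 = 8·7·5 = 280; M3M4 = 7·5·19 = 665.
Length 3: M1..M3: k=1: 0+280+10·8·5=680; k=2: 560+0+10·7·5=910 → min 680 | M2..M4: k=2: 0+665+8·7·19=1729; k=3: 280+0+8·5·19=1040 → min 1040.
Top-level splits: k=1: (M1..M1)·(M2..M4) → 0+1040+10·8·19 = 2560; k=2: (M1..M2)·(M3..M4) → 560+665+10·7·19 = 2555; k=3: (M1..M3)·(M4..M4) → 680+0+10·5·19 = 1630.
Best split is after M3, i.e. k = 3.

3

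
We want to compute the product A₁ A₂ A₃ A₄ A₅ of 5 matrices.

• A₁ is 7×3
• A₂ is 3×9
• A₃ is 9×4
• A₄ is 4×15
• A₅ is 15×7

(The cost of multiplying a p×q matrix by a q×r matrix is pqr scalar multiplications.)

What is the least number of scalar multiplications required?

750

Adjacent pairs: A₁A₂ = 7·3·9 = 189; A₂A₃ = 3·9·4 = 108; A₃A₄ = 9·4·15 = 540; A₄A₅ = 4·15·7 = 420.
Length 3: A₁..A₃: k=1: 0+108+7·3·4=192; k=2: 189+0+7·9·4=441 → min 192 | A₂..A₄: k=2: 0+540+3·9·15=945; k=3: 108+0+3·4·15=288 → min 288 | A₃..A₅: k=3: 0+420+9·4·7=672; k=4: 540+0+9·15·7=1485 → min 672.
Length 4: A₁..A₄: k=1: 0+288+7·3·15=603; k=2: 189+540+7·9·15=1674; k=3: 192+0+7·4·15=612 → min 603 | A₂..A₅: k=2: 0+672+3·9·7=861; k=3: 108+420+3·4·7=612; k=4: 288+0+3·15·7=603 → min 603.
Length 5: A₁..A₅: k=1: 0+603+7·3·7=750; k=2: 189+672+7·9·7=1302; k=3: 192+420+7·4·7=808; k=4: 603+0+7·15·7=1338 → min 750.
Optimal order: (A₁ (((A₂ A₃) A₄) A₅)) with cost 750.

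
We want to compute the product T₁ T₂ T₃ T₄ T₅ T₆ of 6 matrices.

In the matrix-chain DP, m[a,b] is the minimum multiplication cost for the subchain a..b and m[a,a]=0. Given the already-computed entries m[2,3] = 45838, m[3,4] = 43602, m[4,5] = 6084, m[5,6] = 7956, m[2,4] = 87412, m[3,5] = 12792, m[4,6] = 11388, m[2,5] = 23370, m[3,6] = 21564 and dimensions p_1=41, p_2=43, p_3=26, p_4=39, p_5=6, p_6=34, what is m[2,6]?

m[2,6] = min over k∈[2,5] of m[2,k]+m[k+1,6]+p_{1}·p_k·p_{6}.
k=2: 0 + 21564 + 41·43·34 = 81506; k=3: 45838 + 11388 + 41·26·34 = 93470; k=4: 87412 + 7956 + 41·39·34 = 149734; k=5: 23370 + 0 + 41·6·34 = 31734.
Minimum: 31734 at k=5.

31734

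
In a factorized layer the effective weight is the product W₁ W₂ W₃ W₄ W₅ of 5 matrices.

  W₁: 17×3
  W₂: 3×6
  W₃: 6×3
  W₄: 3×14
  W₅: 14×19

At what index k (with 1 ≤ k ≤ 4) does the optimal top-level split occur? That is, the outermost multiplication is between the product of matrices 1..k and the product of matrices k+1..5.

1

Adjacent pairs: W₁W₂ = 17·3·6 = 306; W₂W₃ = 3·6·3 = 54; W₃W₄ = 6·3·14 = 252; W₄W₅ = 3·14·19 = 798.
Length 3: W₁..W₃: k=1: 0+54+17·3·3=207; k=2: 306+0+17·6·3=612 → min 207 | W₂..W₄: k=2: 0+252+3·6·14=504; k=3: 54+0+3·3·14=180 → min 180 | W₃..W₅: k=3: 0+798+6·3·19=1140; k=4: 252+0+6·14·19=1848 → min 1140.
Length 4: W₁..W₄: k=1: 0+180+17·3·14=894; k=2: 306+252+17·6·14=1986; k=3: 207+0+17·3·14=921 → min 894 | W₂..W₅: k=2: 0+1140+3·6·19=1482; k=3: 54+798+3·3·19=1023; k=4: 180+0+3·14·19=978 → min 978.
Top-level splits: k=1: (W₁..W₁)·(W₂..W₅) → 0+978+17·3·19 = 1947; k=2: (W₁..W₂)·(W₃..W₅) → 306+1140+17·6·19 = 3384; k=3: (W₁..W₃)·(W₄..W₅) → 207+798+17·3·19 = 1974; k=4: (W₁..W₄)·(W₅..W₅) → 894+0+17·14·19 = 5416.
Best split is after W₁, i.e. k = 1.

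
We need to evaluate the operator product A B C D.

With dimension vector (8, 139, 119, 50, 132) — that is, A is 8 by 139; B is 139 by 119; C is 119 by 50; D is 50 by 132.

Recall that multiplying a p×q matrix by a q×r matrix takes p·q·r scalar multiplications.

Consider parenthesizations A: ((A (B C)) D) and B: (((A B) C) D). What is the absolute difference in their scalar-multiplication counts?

Order A = ((A (B C)) D): (B C): 139×119 by 119×50 → 139×50, cost 139·119·50 = 827050; (A (B C)): 8×139 by 139×50 → 8×50, cost 8·139·50 = 55600; cumulative 882650; ((A (B C)) D): 8×50 by 50×132 → 8×132, cost 8·50·132 = 52800; cumulative 935450. Total 935450.
Order B = (((A B) C) D): (A B): 8×139 by 139×119 → 8×119, cost 8·139·119 = 132328; ((A B) C): 8×119 by 119×50 → 8×50, cost 8·119·50 = 47600; cumulative 179928; (((A B) C) D): 8×50 by 50×132 → 8×132, cost 8·50·132 = 52800; cumulative 232728. Total 232728.
Difference: |935450 − 232728| = 702722.

702722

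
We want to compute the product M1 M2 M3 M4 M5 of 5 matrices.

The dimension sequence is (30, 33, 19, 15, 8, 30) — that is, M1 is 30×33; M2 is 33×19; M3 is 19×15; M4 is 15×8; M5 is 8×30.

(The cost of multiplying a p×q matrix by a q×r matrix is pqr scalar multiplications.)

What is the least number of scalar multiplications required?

Adjacent pairs: M1M2 = 30·33·19 = 18810; M2M3 = 33·19·15 = 9405; M3M4 = 19·15·8 = 2280; M4M5 = 15·8·30 = 3600.
Length 3: M1..M3: k=1: 0+9405+30·33·15=24255; k=2: 18810+0+30·19·15=27360 → min 24255 | M2..M4: k=2: 0+2280+33·19·8=7296; k=3: 9405+0+33·15·8=13365 → min 7296 | M3..M5: k=3: 0+3600+19·15·30=12150; k=4: 2280+0+19·8·30=6840 → min 6840.
Length 4: M1..M4: k=1: 0+7296+30·33·8=15216; k=2: 18810+2280+30·19·8=25650; k=3: 24255+0+30·15·8=27855 → min 15216 | M2..M5: k=2: 0+6840+33·19·30=25650; k=3: 9405+3600+33·15·30=27855; k=4: 7296+0+33·8·30=15216 → min 15216.
Length 5: M1..M5: k=1: 0+15216+30·33·30=44916; k=2: 18810+6840+30·19·30=42750; k=3: 24255+3600+30·15·30=41355; k=4: 15216+0+30·8·30=22416 → min 22416.
Optimal order: ((M1 (M2 (M3 M4))) M5) with cost 22416.

22416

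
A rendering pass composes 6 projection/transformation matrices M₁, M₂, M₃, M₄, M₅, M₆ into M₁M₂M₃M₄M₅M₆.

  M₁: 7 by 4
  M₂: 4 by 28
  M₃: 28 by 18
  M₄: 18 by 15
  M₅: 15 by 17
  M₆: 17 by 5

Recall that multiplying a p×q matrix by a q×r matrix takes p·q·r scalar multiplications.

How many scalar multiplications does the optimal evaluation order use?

Adjacent pairs: M₁M₂ = 7·4·28 = 784; M₂M₃ = 4·28·18 = 2016; M₃M₄ = 28·18·15 = 7560; M₄M₅ = 18·15·17 = 4590; M₅M₆ = 15·17·5 = 1275.
Length 3: M₁..M₃: k=1: 0+2016+7·4·18=2520; k=2: 784+0+7·28·18=4312 → min 2520 | M₂..M₄: k=2: 0+7560+4·28·15=9240; k=3: 2016+0+4·18·15=3096 → min 3096 | M₃..M₅: k=3: 0+4590+28·18·17=13158; k=4: 7560+0+28·15·17=14700 → min 13158 | M₄..M₆: k=4: 0+1275+18·15·5=2625; k=5: 4590+0+18·17·5=6120 → min 2625.
Length 4: M₁..M₄: k=1: 0+3096+7·4·15=3516; k=2: 784+7560+7·28·15=11284; k=3: 2520+0+7·18·15=4410 → min 3516 | M₂..M₅: k=2: 0+13158+4·28·17=15062; k=3: 2016+4590+4·18·17=7830; k=4: 3096+0+4·15·17=4116 → min 4116 | M₃..M₆: k=3: 0+2625+28·18·5=5145; k=4: 7560+1275+28·15·5=10935; k=5: 13158+0+28·17·5=15538 → min 5145.
Length 5: M₁..M₅: k=1: 0+4116+7·4·17=4592; k=2: 784+13158+7·28·17=17274; k=3: 2520+4590+7·18·17=9252; k=4: 3516+0+7·15·17=5301 → min 4592 | M₂..M₆: k=2: 0+5145+4·28·5=5705; k=3: 2016+2625+4·18·5=5001; k=4: 3096+1275+4·15·5=4671; k=5: 4116+0+4·17·5=4456 → min 4456.
Length 6: M₁..M₆: k=1: 0+4456+7·4·5=4596; k=2: 784+5145+7·28·5=6909; k=3: 2520+2625+7·18·5=5775; k=4: 3516+1275+7·15·5=5316; k=5: 4592+0+7·17·5=5187 → min 4596.
Optimal order: (M₁((((M₂M₃)M₄)M₅)M₆)) with cost 4596.

4596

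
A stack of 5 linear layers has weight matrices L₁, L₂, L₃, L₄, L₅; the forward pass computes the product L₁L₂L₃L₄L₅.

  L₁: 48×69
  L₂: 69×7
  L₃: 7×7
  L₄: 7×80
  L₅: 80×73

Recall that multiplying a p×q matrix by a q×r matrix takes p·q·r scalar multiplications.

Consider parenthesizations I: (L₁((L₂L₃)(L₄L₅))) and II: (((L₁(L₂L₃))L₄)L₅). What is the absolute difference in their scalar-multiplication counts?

Order I = (L₁((L₂L₃)(L₄L₅))): (L₂L₃): 69×7 by 7×7 → 69×7, cost 69·7·7 = 3381; (L₄L₅): 7×80 by 80×73 → 7×73, cost 7·80·73 = 40880; ((L₂L₃)(L₄L₅)): 69×7 by 7×73 → 69×73, cost 69·7·73 = 35259; cumulative 79520; (L₁((L₂L₃)(L₄L₅))): 48×69 by 69×73 → 48×73, cost 48·69·73 = 241776; cumulative 321296. Total 321296.
Order II = (((L₁(L₂L₃))L₄)L₅): (L₂L₃): 69×7 by 7×7 → 69×7, cost 69·7·7 = 3381; (L₁(L₂L₃)): 48×69 by 69×7 → 48×7, cost 48·69·7 = 23184; cumulative 26565; ((L₁(L₂L₃))L₄): 48×7 by 7×80 → 48×80, cost 48·7·80 = 26880; cumulative 53445; (((L₁(L₂L₃))L₄)L₅): 48×80 by 80×73 → 48×73, cost 48·80·73 = 280320; cumulative 333765. Total 333765.
Difference: |321296 − 333765| = 12469.

12469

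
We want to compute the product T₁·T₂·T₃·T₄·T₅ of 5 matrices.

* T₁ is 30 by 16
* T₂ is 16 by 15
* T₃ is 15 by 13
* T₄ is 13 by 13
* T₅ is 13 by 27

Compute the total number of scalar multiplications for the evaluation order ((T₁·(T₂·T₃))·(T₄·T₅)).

24453

(T₂·T₃): 16×15 by 15×13 → 16×13, cost 16·15·13 = 3120
(T₁·(T₂·T₃)): 30×16 by 16×13 → 30×13, cost 30·16·13 = 6240; cumulative 9360
(T₄·T₅): 13×13 by 13×27 → 13×27, cost 13·13·27 = 4563
((T₁·(T₂·T₃))·(T₄·T₅)): 30×13 by 13×27 → 30×27, cost 30·13·27 = 10530; cumulative 24453
Total: 24453 scalar multiplications.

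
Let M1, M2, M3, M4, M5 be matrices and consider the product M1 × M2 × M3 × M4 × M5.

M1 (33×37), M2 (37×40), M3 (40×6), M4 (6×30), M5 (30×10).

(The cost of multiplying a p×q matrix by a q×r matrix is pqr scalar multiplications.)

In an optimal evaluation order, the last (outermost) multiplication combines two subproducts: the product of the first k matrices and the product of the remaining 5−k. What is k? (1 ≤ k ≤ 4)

3

Adjacent pairs: M1M2 = 33·37·40 = 48840; M2M3 = 37·40·6 = 8880; M3M4 = 40·6·30 = 7200; M4M5 = 6·30·10 = 1800.
Length 3: M1..M3: k=1: 0+8880+33·37·6=16206; k=2: 48840+0+33·40·6=56760 → min 16206 | M2..M4: k=2: 0+7200+37·40·30=51600; k=3: 8880+0+37·6·30=15540 → min 15540 | M3..M5: k=3: 0+1800+40·6·10=4200; k=4: 7200+0+40·30·10=19200 → min 4200.
Length 4: M1..M4: k=1: 0+15540+33·37·30=52170; k=2: 48840+7200+33·40·30=95640; k=3: 16206+0+33·6·30=22146 → min 22146 | M2..M5: k=2: 0+4200+37·40·10=19000; k=3: 8880+1800+37·6·10=12900; k=4: 15540+0+37·30·10=26640 → min 12900.
Top-level splits: k=1: (M1..M1)·(M2..M5) → 0+12900+33·37·10 = 25110; k=2: (M1..M2)·(M3..M5) → 48840+4200+33·40·10 = 66240; k=3: (M1..M3)·(M4..M5) → 16206+1800+33·6·10 = 19986; k=4: (M1..M4)·(M5..M5) → 22146+0+33·30·10 = 32046.
Best split is after M3, i.e. k = 3.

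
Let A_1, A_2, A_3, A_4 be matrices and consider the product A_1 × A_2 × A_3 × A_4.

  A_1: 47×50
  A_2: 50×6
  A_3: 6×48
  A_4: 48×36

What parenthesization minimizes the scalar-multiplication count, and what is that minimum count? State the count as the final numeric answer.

34620

Adjacent pairs: A_1A_2 = 47·50·6 = 14100; A_2A_3 = 50·6·48 = 14400; A_3A_4 = 6·48·36 = 10368.
Length 3: A_1..A_3: k=1: 0+14400+47·50·48=127200; k=2: 14100+0+47·6·48=27636 → min 27636 | A_2..A_4: k=2: 0+10368+50·6·36=21168; k=3: 14400+0+50·48·36=100800 → min 21168.
Length 4: A_1..A_4: k=1: 0+21168+47·50·36=105768; k=2: 14100+10368+47·6·36=34620; k=3: 27636+0+47·48·36=108852 → min 34620.
Optimal parenthesization: ((A_1 × A_2) × (A_3 × A_4)) with cost 34620.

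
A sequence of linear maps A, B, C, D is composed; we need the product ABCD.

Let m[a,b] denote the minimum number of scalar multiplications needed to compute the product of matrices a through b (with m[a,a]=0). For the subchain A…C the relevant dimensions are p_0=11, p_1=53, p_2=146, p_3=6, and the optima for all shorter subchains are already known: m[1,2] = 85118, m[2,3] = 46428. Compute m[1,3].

49926

m[1,3] = min over k∈[1,2] of m[1,k]+m[k+1,3]+p_{0}·p_k·p_{3}.
k=1: 0 + 46428 + 11·53·6 = 49926; k=2: 85118 + 0 + 11·146·6 = 94754.
Minimum: 49926 at k=1.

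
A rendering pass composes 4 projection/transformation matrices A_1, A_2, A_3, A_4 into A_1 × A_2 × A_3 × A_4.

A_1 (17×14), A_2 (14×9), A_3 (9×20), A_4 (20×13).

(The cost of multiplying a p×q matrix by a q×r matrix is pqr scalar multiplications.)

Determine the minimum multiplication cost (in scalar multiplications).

Adjacent pairs: A_1A_2 = 17·14·9 = 2142; A_2A_3 = 14·9·20 = 2520; A_3A_4 = 9·20·13 = 2340.
Length 3: A_1..A_3: k=1: 0+2520+17·14·20=7280; k=2: 2142+0+17·9·20=5202 → min 5202 | A_2..A_4: k=2: 0+2340+14·9·13=3978; k=3: 2520+0+14·20·13=6160 → min 3978.
Length 4: A_1..A_4: k=1: 0+3978+17·14·13=7072; k=2: 2142+2340+17·9·13=6471; k=3: 5202+0+17·20·13=9622 → min 6471.
Optimal order: ((A_1 × A_2) × (A_3 × A_4)) with cost 6471.

6471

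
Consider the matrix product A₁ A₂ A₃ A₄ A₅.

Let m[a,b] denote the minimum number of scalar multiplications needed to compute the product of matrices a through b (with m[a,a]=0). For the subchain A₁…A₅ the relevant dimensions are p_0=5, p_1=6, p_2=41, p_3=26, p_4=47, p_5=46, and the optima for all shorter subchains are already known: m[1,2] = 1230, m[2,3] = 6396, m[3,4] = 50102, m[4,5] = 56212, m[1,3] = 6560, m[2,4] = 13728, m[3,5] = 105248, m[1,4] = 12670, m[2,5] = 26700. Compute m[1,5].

m[1,5] = min over k∈[1,4] of m[1,k]+m[k+1,5]+p_{0}·p_k·p_{5}.
k=1: 0 + 26700 + 5·6·46 = 28080; k=2: 1230 + 105248 + 5·41·46 = 115908; k=3: 6560 + 56212 + 5·26·46 = 68752; k=4: 12670 + 0 + 5·47·46 = 23480.
Minimum: 23480 at k=4.

23480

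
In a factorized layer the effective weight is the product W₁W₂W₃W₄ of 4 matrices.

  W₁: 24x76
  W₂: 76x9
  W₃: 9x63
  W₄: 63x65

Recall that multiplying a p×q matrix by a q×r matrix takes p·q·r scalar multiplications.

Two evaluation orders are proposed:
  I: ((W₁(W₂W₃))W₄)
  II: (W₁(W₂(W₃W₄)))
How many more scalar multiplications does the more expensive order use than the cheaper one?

56409

Order I = ((W₁(W₂W₃))W₄): (W₂W₃): 76×9 by 9×63 → 76×63, cost 76·9·63 = 43092; (W₁(W₂W₃)): 24×76 by 76×63 → 24×63, cost 24·76·63 = 114912; cumulative 158004; ((W₁(W₂W₃))W₄): 24×63 by 63×65 → 24×65, cost 24·63·65 = 98280; cumulative 256284. Total 256284.
Order II = (W₁(W₂(W₃W₄))): (W₃W₄): 9×63 by 63×65 → 9×65, cost 9·63·65 = 36855; (W₂(W₃W₄)): 76×9 by 9×65 → 76×65, cost 76·9·65 = 44460; cumulative 81315; (W₁(W₂(W₃W₄))): 24×76 by 76×65 → 24×65, cost 24·76·65 = 118560; cumulative 199875. Total 199875.
Difference: |256284 − 199875| = 56409.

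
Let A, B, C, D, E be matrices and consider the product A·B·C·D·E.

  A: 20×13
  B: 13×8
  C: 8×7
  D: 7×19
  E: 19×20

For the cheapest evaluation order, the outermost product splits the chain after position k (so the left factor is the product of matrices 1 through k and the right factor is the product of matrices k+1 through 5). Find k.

Adjacent pairs: AB = 20·13·8 = 2080; BC = 13·8·7 = 728; CD = 8·7·19 = 1064; DE = 7·19·20 = 2660.
Length 3: A..C: k=1: 0+728+20·13·7=2548; k=2: 2080+0+20·8·7=3200 → min 2548 | B..D: k=2: 0+1064+13·8·19=3040; k=3: 728+0+13·7·19=2457 → min 2457 | C..E: k=3: 0+2660+8·7·20=3780; k=4: 1064+0+8·19·20=4104 → min 3780.
Length 4: A..D: k=1: 0+2457+20·13·19=7397; k=2: 2080+1064+20·8·19=6184; k=3: 2548+0+20·7·19=5208 → min 5208 | B..E: k=2: 0+3780+13·8·20=5860; k=3: 728+2660+13·7·20=5208; k=4: 2457+0+13·19·20=7397 → min 5208.
Top-level splits: k=1: (A..A)·(B..E) → 0+5208+20·13·20 = 10408; k=2: (A..B)·(C..E) → 2080+3780+20·8·20 = 9060; k=3: (A..C)·(D..E) → 2548+2660+20·7·20 = 8008; k=4: (A..D)·(E..E) → 5208+0+20·19·20 = 12808.
Best split is after C, i.e. k = 3.

3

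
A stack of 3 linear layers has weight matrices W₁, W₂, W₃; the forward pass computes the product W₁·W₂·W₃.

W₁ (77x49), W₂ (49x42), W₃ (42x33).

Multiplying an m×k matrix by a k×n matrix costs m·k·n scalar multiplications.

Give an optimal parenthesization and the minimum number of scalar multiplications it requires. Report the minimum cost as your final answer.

(W₁·(W₂·W₃)): cost 192423.
((W₁·W₂)·W₃): cost 265188.
Optimal: (W₁·(W₂·W₃)) with cost 192423.

192423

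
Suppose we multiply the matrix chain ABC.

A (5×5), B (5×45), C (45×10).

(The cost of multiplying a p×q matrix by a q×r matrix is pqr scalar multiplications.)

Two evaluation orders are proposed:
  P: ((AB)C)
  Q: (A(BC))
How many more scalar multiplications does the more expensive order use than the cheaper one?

Order P = ((AB)C): (AB): 5×5 by 5×45 → 5×45, cost 5·5·45 = 1125; ((AB)C): 5×45 by 45×10 → 5×10, cost 5·45·10 = 2250; cumulative 3375. Total 3375.
Order Q = (A(BC)): (BC): 5×45 by 45×10 → 5×10, cost 5·45·10 = 2250; (A(BC)): 5×5 by 5×10 → 5×10, cost 5·5·10 = 250; cumulative 2500. Total 2500.
Difference: |3375 − 2500| = 875.

875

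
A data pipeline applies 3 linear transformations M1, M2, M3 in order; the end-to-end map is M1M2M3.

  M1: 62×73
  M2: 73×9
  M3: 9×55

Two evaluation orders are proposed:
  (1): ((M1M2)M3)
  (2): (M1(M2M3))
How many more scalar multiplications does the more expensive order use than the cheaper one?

213641

Order (1) = ((M1M2)M3): (M1M2): 62×73 by 73×9 → 62×9, cost 62·73·9 = 40734; ((M1M2)M3): 62×9 by 9×55 → 62×55, cost 62·9·55 = 30690; cumulative 71424. Total 71424.
Order (2) = (M1(M2M3)): (M2M3): 73×9 by 9×55 → 73×55, cost 73·9·55 = 36135; (M1(M2M3)): 62×73 by 73×55 → 62×55, cost 62·73·55 = 248930; cumulative 285065. Total 285065.
Difference: |71424 − 285065| = 213641.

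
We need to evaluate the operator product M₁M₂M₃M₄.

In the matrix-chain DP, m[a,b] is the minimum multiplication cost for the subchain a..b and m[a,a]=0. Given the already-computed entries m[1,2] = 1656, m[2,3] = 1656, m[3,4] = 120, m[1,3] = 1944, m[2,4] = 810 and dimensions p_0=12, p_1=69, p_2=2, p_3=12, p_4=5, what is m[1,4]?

1896

m[1,4] = min over k∈[1,3] of m[1,k]+m[k+1,4]+p_{0}·p_k·p_{4}.
k=1: 0 + 810 + 12·69·5 = 4950; k=2: 1656 + 120 + 12·2·5 = 1896; k=3: 1944 + 0 + 12·12·5 = 2664.
Minimum: 1896 at k=2.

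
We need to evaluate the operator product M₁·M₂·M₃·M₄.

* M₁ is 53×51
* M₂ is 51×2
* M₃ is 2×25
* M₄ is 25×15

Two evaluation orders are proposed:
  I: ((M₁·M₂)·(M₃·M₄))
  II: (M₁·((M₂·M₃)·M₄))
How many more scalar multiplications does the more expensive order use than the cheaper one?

54474

Order I = ((M₁·M₂)·(M₃·M₄)): (M₁·M₂): 53×51 by 51×2 → 53×2, cost 53·51·2 = 5406; (M₃·M₄): 2×25 by 25×15 → 2×15, cost 2·25·15 = 750; ((M₁·M₂)·(M₃·M₄)): 53×2 by 2×15 → 53×15, cost 53·2·15 = 1590; cumulative 7746. Total 7746.
Order II = (M₁·((M₂·M₃)·M₄)): (M₂·M₃): 51×2 by 2×25 → 51×25, cost 51·2·25 = 2550; ((M₂·M₃)·M₄): 51×25 by 25×15 → 51×15, cost 51·25·15 = 19125; cumulative 21675; (M₁·((M₂·M₃)·M₄)): 53×51 by 51×15 → 53×15, cost 53·51·15 = 40545; cumulative 62220. Total 62220.
Difference: |7746 − 62220| = 54474.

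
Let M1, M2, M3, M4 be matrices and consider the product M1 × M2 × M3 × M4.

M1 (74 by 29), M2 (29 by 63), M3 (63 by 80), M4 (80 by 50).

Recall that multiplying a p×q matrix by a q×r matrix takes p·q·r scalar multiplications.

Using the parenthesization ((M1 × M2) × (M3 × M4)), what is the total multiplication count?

620298

(M1 × M2): 74×29 by 29×63 → 74×63, cost 74·29·63 = 135198
(M3 × M4): 63×80 by 80×50 → 63×50, cost 63·80·50 = 252000
((M1 × M2) × (M3 × M4)): 74×63 by 63×50 → 74×50, cost 74·63·50 = 233100; cumulative 620298
Total: 620298 scalar multiplications.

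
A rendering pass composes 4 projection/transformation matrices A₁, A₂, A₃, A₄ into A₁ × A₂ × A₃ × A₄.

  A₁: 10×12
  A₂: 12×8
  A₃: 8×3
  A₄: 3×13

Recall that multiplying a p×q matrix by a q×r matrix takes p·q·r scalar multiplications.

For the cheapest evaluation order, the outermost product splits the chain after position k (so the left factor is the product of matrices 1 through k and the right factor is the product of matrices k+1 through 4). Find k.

Adjacent pairs: A₁A₂ = 10·12·8 = 960; A₂A₃ = 12·8·3 = 288; A₃A₄ = 8·3·13 = 312.
Length 3: A₁..A₃: k=1: 0+288+10·12·3=648; k=2: 960+0+10·8·3=1200 → min 648 | A₂..A₄: k=2: 0+312+12·8·13=1560; k=3: 288+0+12·3·13=756 → min 756.
Top-level splits: k=1: (A₁..A₁)·(A₂..A₄) → 0+756+10·12·13 = 2316; k=2: (A₁..A₂)·(A₃..A₄) → 960+312+10·8·13 = 2312; k=3: (A₁..A₃)·(A₄..A₄) → 648+0+10·3·13 = 1038.
Best split is after A₃, i.e. k = 3.

3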